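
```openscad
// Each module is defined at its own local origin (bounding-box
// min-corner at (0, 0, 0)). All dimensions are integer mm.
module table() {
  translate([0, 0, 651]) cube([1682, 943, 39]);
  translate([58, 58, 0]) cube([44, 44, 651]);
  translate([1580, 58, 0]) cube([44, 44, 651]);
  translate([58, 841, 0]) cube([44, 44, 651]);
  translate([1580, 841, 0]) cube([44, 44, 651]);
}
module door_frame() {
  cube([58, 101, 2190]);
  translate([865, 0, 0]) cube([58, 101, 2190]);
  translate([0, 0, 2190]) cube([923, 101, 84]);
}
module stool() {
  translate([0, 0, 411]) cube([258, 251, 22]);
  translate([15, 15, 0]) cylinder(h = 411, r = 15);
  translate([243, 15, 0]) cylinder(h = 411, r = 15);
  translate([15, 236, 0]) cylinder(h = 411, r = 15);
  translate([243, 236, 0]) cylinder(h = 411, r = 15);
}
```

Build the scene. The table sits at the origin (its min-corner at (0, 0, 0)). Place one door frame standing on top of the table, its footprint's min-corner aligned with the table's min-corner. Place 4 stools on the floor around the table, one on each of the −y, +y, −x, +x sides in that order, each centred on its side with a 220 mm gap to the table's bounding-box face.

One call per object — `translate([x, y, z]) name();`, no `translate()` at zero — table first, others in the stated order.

table();
translate([0, 0, 690]) door_frame();
translate([712, -471, 0]) stool();
translate([712, 1163, 0]) stool();
translate([-478, 346, 0]) stool();
translate([1902, 346, 0]) stool();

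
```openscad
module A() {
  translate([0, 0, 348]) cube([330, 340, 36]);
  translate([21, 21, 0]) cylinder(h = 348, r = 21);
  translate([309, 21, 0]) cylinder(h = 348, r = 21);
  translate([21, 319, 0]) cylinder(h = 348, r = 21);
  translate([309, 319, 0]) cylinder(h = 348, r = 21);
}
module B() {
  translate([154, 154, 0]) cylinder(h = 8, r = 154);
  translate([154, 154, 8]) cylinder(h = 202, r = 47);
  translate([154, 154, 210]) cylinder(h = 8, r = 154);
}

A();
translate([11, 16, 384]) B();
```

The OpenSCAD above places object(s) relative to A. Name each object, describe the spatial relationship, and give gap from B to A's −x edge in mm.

A is a stool. B is a spool. The spool is on top of the stool, centred. The gap from the spool to the stool's −x edge is 11 mm.

The spool's min-x is at 11; the stool's min-x is 0; gap = 11 mm.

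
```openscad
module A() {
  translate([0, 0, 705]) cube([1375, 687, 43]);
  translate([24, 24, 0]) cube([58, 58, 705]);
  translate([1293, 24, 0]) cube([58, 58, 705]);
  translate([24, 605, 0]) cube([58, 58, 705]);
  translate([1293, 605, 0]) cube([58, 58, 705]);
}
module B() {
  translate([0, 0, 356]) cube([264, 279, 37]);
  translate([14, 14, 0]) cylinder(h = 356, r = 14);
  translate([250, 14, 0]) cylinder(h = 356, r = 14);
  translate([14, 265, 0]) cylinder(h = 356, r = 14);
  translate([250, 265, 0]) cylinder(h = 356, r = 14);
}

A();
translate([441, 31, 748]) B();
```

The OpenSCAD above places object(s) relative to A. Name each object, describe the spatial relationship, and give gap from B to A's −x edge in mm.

A is a table. B is a stool. The stool is on top of the table. The gap from the stool to the table's −x edge is 441 mm.

The stool's min-x is at 441; the table's min-x is 0; gap = 441 mm.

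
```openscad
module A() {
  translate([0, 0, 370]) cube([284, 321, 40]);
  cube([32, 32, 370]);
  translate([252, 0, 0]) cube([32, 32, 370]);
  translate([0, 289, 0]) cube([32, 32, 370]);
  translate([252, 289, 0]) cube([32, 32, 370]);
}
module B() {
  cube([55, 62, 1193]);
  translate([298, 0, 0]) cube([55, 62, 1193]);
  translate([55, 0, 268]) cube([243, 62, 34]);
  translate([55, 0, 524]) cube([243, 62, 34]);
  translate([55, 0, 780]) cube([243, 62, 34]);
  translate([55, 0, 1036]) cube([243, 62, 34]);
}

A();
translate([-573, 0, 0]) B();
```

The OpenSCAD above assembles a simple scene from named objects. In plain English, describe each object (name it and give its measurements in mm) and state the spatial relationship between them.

A is a four-legged stool. The seat is 284×321 mm, 40 mm thick, top at z = 410 mm. It stands on four square legs, each 32×32 mm in cross-section, from z = 0 to the seat underside, each flush with a corner of the seat.

B is a straight ladder. Two 55×62 mm vertical rails, 1193 mm tall, stand 353 mm apart (outside-to-outside) with their front faces coplanar on the −y side. 4 rungs, each 62 mm deep and 34 mm tall, span between the inner faces of the rails, front faces flush with the rails. The lowest rung's underside is at z = 268 mm and rungs are spaced 256 mm apart (underside to underside).

The ladder is on the floor beside the stool on its −x side.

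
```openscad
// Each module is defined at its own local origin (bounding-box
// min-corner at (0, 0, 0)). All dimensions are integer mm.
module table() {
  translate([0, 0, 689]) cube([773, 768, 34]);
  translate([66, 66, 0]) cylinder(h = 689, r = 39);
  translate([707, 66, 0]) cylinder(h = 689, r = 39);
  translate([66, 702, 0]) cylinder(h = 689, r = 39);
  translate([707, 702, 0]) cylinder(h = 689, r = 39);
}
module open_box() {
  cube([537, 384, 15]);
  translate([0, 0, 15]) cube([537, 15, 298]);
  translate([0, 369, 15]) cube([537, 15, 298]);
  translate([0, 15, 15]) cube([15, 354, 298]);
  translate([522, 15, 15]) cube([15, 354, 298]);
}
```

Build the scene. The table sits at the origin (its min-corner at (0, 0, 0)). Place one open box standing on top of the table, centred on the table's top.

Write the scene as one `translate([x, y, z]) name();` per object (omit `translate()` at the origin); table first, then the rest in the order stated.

table();
translate([118, 192, 723]) open_box();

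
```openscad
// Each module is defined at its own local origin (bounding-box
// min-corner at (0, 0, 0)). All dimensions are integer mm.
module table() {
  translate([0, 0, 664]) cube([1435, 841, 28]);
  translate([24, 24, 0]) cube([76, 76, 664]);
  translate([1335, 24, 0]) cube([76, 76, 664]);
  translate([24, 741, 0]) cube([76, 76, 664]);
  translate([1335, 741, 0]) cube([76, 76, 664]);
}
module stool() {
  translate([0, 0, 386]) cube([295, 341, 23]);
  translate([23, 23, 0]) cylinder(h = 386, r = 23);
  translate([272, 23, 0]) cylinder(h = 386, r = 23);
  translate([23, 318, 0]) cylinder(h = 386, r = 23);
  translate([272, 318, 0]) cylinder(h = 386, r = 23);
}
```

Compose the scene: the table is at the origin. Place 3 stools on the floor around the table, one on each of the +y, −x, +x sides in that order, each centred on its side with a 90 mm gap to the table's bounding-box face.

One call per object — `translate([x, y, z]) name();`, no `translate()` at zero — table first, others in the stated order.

table();
translate([570, 931, 0]) stool();
translate([-385, 250, 0]) stool();
translate([1525, 250, 0]) stool();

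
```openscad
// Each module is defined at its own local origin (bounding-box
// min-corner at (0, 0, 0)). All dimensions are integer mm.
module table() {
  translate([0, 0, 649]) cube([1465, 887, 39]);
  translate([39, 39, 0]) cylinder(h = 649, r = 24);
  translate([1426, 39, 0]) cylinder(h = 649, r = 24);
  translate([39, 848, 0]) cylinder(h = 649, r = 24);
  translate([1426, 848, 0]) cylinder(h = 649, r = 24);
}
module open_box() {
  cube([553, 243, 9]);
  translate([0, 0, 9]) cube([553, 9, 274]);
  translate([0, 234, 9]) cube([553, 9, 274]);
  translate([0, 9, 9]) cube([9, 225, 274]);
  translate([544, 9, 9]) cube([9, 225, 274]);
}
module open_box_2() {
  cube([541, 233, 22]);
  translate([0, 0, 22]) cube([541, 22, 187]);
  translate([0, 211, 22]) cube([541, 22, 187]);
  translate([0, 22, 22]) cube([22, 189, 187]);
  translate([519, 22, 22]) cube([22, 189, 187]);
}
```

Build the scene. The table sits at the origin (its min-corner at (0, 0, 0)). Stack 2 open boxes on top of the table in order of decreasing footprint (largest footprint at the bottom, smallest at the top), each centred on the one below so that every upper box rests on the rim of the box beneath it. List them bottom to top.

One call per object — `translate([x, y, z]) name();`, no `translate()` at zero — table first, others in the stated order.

table();
translate([456, 322, 688]) open_box();
translate([462, 327, 971]) open_box_2();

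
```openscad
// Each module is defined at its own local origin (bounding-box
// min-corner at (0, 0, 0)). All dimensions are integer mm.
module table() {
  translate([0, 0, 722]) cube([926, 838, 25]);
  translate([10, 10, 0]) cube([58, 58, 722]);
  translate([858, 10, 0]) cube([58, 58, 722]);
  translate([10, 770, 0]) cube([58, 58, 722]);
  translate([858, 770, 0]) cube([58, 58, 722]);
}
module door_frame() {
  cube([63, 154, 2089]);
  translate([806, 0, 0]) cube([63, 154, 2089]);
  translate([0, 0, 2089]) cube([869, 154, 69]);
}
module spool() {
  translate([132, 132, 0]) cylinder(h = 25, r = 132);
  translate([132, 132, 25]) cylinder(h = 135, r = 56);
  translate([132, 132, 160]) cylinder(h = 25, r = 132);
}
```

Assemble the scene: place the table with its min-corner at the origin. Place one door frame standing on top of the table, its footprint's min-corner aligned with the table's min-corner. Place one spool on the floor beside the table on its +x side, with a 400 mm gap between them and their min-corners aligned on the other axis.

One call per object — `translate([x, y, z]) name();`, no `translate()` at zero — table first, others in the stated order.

table();
translate([0, 0, 747]) door_frame();
translate([1326, 0, 0]) spool();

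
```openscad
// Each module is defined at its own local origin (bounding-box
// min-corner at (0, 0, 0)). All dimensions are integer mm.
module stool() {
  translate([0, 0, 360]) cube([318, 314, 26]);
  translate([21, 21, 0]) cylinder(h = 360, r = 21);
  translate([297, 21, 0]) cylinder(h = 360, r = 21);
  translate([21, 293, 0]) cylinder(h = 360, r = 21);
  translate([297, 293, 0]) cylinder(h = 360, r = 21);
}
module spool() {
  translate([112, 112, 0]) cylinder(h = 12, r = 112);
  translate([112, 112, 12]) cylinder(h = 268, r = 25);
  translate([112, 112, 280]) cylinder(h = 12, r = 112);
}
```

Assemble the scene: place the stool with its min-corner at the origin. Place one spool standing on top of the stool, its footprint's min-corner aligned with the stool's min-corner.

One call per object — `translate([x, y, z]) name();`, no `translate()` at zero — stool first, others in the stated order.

stool();
translate([0, 0, 386]) spool();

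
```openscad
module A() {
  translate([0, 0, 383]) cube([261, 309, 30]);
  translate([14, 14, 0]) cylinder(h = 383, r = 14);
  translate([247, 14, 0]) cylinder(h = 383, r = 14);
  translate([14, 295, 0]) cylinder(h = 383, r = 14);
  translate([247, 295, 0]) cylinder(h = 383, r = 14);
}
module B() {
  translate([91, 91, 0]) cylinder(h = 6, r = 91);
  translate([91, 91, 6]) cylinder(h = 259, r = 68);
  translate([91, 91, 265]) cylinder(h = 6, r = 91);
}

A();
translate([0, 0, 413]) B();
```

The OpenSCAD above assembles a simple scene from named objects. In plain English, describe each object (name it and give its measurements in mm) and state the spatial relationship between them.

A is a simple wooden stool: a rectangular seat 261 mm (x) by 309 mm (y), 30 mm thick, top face at z = 413 mm, on four round legs, each 28 mm in diameter. The legs rest on z = 0, each leg's axis is inset half a diameter from the nearest pair of seat edges (so the leg's bounding box is flush with the corner).

B is a spool: two coaxial disc flanges of radius 91 mm and thickness 6 mm, joined by a core cylinder of radius 68 mm and height 259 mm. The lower flange rests on z = 0 and the three cylinders share a vertical axis.

The spool is on top of the stool.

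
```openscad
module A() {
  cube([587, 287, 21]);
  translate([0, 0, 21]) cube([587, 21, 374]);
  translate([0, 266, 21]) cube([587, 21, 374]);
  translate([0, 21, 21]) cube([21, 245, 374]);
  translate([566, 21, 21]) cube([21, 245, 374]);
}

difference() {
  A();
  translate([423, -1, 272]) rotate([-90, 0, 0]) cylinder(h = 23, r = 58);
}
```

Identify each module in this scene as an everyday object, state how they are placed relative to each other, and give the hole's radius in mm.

The subtracted cylinder has r = 58 mm.

A is an open box. The open box has a circular hole through its front wall. The hole's radius is 58 mm.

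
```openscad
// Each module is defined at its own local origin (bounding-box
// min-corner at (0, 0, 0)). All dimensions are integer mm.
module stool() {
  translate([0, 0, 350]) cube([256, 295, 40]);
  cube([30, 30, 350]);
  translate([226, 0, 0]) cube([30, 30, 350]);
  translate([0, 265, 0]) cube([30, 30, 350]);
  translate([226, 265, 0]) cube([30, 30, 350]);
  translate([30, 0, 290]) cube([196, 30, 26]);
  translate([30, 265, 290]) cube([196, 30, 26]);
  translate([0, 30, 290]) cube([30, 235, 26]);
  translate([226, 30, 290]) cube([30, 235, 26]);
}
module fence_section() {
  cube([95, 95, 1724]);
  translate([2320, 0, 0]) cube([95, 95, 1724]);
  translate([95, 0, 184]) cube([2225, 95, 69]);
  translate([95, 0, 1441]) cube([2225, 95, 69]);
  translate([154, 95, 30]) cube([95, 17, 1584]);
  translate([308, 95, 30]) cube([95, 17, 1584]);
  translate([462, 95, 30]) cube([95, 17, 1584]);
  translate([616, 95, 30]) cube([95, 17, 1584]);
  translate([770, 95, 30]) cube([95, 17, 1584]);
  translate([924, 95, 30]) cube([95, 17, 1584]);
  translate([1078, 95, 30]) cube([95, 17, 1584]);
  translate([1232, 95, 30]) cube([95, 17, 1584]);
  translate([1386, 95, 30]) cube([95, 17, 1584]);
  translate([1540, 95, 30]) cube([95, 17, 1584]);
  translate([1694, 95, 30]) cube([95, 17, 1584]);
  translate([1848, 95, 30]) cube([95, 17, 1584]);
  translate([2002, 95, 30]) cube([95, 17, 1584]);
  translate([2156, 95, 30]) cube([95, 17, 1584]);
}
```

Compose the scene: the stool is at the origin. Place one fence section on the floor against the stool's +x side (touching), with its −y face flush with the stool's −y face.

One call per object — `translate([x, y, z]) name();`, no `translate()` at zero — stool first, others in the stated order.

stool();
translate([256, 0, 0]) fence_section();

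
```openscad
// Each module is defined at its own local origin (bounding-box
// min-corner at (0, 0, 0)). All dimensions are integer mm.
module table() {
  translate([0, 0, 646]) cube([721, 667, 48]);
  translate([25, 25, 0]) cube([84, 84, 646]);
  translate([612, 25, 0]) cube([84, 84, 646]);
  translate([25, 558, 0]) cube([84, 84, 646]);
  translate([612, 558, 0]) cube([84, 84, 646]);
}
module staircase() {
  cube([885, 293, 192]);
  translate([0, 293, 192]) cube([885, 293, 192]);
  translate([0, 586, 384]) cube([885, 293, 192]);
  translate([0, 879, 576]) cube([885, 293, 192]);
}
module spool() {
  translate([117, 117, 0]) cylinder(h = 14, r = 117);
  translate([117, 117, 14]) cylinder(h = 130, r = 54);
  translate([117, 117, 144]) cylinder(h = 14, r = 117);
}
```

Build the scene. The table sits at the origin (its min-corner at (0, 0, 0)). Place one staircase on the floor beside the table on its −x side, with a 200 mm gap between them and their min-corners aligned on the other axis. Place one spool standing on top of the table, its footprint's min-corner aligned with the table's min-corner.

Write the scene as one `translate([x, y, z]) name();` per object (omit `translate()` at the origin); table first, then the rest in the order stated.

table();
translate([-1085, 0, 0]) staircase();
translate([0, 0, 694]) spool();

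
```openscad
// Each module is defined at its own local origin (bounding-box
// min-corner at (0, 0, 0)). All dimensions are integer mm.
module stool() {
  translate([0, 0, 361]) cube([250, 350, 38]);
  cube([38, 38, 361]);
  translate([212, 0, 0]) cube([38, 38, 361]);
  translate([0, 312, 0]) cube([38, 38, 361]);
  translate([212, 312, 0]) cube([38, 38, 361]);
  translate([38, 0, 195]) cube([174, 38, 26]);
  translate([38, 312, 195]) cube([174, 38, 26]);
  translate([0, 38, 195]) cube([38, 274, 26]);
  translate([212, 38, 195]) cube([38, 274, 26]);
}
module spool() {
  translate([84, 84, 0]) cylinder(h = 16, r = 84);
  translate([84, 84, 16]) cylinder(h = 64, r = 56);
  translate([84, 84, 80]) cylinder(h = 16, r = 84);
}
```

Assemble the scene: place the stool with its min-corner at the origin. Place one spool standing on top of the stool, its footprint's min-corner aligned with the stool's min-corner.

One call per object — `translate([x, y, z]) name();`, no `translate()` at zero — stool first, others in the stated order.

stool();
translate([0, 0, 399]) spool();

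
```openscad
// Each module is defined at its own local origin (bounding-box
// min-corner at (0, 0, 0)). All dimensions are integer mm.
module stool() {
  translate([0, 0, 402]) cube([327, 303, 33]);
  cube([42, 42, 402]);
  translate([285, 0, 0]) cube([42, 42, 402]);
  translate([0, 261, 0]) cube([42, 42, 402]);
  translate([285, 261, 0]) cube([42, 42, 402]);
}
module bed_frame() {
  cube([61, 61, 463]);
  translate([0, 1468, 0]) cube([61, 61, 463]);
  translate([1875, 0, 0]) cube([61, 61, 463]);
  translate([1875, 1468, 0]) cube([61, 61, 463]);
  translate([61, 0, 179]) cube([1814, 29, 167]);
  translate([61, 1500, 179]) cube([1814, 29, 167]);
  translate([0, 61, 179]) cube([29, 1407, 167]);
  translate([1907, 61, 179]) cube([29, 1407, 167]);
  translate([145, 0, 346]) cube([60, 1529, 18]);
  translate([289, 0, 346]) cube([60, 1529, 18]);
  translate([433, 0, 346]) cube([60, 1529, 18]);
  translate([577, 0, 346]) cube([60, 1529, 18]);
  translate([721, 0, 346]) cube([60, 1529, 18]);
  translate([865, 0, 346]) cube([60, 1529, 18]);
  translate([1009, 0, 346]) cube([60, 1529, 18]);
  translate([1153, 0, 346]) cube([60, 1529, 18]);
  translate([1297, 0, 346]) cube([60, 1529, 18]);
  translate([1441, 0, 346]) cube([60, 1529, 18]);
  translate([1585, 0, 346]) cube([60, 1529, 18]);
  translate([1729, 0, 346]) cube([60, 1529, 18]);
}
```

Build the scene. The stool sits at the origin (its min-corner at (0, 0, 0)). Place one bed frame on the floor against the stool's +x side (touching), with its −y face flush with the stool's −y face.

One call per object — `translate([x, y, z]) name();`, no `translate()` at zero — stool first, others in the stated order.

stool();
translate([327, 0, 0]) bed_frame();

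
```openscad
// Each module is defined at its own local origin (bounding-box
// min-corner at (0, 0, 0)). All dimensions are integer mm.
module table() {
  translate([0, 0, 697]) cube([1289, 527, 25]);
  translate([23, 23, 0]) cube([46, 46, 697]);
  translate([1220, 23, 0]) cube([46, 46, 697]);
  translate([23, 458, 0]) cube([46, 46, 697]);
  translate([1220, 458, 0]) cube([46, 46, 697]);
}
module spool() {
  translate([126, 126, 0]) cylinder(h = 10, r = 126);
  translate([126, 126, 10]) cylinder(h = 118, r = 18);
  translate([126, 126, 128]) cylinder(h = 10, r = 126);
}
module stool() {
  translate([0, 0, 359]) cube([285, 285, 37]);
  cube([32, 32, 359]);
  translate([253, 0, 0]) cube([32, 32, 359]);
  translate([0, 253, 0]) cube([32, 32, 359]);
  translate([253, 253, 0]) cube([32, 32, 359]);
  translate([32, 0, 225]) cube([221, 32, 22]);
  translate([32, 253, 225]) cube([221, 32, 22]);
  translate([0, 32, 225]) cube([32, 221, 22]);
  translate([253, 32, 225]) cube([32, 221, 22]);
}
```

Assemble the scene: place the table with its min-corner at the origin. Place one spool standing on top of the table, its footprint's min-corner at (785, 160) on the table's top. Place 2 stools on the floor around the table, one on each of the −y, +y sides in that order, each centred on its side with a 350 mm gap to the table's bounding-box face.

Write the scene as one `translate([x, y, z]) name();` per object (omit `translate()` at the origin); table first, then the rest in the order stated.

table();
translate([785, 160, 722]) spool();
translate([502, -635, 0]) stool();
translate([502, 877, 0]) stool();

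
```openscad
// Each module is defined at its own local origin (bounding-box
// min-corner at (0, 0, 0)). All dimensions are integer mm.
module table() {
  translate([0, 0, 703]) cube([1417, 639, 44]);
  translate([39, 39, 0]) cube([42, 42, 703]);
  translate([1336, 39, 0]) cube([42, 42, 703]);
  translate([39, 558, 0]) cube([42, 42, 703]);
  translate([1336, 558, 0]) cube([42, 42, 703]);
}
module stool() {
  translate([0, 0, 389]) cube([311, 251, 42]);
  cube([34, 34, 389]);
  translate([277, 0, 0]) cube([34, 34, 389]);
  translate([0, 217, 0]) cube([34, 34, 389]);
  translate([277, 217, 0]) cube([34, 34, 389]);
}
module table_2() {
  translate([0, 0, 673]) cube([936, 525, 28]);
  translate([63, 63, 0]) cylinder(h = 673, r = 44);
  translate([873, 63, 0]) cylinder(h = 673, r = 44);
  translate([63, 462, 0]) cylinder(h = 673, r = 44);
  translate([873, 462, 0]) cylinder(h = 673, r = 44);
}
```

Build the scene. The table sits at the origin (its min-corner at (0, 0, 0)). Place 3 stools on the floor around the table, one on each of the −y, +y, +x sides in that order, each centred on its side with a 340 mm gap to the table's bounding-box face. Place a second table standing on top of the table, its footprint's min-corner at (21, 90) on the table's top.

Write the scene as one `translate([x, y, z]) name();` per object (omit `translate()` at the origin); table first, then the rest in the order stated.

table();
translate([553, -591, 0]) stool();
translate([553, 979, 0]) stool();
translate([1757, 194, 0]) stool();
translate([21, 90, 747]) table_2();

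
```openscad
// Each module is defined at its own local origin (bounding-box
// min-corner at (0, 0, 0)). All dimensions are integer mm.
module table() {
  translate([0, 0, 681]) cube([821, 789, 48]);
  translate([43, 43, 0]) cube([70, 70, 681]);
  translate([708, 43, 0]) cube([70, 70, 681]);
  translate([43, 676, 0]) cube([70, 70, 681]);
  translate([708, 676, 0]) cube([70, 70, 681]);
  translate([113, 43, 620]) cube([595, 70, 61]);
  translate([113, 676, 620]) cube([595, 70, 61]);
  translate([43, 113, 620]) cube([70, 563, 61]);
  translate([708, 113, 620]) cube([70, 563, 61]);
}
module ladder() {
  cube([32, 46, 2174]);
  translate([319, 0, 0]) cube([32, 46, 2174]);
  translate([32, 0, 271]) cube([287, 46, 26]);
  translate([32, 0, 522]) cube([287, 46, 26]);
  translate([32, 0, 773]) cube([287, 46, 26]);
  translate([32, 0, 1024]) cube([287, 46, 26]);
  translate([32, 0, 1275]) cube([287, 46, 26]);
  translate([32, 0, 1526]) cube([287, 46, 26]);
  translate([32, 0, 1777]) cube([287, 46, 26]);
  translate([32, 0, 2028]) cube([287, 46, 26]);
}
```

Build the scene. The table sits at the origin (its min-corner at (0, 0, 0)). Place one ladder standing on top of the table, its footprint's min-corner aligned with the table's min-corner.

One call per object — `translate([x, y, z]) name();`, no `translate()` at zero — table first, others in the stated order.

table();
translate([0, 0, 729]) ladder();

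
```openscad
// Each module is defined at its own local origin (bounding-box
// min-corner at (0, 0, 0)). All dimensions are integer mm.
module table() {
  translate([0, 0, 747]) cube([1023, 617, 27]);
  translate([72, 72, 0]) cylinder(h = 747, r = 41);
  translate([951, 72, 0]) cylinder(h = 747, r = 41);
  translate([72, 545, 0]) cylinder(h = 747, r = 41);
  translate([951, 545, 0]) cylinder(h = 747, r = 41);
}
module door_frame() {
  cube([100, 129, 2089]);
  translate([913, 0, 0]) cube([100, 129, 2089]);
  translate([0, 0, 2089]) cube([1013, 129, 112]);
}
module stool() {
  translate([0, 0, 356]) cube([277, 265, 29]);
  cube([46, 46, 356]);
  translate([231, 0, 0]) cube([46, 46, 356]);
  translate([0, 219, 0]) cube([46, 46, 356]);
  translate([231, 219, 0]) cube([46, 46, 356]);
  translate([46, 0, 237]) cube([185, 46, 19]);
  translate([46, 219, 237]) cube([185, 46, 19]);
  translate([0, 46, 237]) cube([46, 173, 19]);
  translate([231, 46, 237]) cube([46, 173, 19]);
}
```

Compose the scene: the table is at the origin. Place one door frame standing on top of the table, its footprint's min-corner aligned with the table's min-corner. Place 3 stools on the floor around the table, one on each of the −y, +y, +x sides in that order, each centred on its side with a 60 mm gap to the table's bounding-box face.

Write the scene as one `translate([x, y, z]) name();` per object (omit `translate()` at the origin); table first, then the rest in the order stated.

table();
translate([0, 0, 774]) door_frame();
translate([373, -325, 0]) stool();
translate([373, 677, 0]) stool();
translate([1083, 176, 0]) stool();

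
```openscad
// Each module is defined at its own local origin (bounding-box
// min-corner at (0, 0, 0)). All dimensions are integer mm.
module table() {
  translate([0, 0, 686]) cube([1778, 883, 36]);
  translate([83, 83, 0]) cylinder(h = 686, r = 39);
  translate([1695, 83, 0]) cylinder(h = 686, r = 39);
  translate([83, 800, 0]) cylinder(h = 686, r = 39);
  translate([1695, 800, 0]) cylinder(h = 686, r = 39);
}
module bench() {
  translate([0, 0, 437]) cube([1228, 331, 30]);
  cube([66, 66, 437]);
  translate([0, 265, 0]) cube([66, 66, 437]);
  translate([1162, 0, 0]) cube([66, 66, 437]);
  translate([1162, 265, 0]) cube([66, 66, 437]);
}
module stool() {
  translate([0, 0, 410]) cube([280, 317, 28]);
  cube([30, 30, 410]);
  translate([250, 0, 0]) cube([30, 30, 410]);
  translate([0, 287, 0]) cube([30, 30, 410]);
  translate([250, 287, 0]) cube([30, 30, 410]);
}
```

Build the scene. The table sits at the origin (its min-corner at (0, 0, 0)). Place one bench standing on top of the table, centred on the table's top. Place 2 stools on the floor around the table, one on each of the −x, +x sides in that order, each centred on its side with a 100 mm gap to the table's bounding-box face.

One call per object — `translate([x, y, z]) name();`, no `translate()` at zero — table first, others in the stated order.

table();
translate([275, 276, 722]) bench();
translate([-380, 283, 0]) stool();
translate([1878, 283, 0]) stool();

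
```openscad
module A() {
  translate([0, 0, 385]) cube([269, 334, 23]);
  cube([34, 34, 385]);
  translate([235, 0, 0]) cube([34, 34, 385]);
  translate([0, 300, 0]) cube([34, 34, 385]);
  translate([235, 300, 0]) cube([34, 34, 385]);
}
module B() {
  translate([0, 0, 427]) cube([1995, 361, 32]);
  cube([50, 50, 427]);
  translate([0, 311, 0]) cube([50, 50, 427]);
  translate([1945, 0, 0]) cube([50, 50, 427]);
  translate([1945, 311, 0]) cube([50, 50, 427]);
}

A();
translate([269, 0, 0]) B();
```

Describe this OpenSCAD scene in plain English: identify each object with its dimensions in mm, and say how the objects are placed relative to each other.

A is a simple wooden stool: a rectangular seat 269 mm (x) by 334 mm (y), 23 mm thick, top face at z = 408 mm, on four square legs, each 34×34 mm in cross-section. The legs rest on z = 0, each flush with a corner of the seat.

B is a bench: a 1995×361 mm seat slab, 32 mm thick, top at z = 459 mm, on four 50×50 mm square legs flush with the seat corners and standing on z = 0.

The bench is against the stool's +x side, with their −y faces flush.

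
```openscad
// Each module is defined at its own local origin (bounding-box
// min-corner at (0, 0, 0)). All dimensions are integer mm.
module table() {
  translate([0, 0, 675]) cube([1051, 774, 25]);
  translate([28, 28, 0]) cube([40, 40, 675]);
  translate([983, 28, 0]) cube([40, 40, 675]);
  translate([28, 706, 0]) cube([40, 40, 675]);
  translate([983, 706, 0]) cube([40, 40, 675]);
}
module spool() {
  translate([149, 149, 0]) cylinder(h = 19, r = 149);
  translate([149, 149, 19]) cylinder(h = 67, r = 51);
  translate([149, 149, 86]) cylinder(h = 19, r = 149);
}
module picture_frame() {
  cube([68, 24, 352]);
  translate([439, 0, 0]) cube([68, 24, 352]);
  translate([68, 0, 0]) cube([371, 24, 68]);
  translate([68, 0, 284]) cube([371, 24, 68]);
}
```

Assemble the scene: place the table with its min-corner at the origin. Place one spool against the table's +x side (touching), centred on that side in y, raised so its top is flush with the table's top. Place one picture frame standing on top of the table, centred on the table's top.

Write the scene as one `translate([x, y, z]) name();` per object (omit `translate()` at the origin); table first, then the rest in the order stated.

table();
translate([1051, 238, 595]) spool();
translate([272, 375, 700]) picture_frame();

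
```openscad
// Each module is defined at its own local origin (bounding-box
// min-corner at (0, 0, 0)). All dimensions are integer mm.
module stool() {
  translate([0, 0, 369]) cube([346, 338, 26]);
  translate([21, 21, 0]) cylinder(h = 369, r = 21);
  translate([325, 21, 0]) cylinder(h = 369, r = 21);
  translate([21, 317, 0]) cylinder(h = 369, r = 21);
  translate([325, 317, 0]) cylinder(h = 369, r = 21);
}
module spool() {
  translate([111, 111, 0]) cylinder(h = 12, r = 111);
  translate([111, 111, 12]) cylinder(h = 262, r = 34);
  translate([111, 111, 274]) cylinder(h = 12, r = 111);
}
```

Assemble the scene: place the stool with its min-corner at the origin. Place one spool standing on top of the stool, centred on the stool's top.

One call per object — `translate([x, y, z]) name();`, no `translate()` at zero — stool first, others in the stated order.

stool();
translate([62, 58, 395]) spool();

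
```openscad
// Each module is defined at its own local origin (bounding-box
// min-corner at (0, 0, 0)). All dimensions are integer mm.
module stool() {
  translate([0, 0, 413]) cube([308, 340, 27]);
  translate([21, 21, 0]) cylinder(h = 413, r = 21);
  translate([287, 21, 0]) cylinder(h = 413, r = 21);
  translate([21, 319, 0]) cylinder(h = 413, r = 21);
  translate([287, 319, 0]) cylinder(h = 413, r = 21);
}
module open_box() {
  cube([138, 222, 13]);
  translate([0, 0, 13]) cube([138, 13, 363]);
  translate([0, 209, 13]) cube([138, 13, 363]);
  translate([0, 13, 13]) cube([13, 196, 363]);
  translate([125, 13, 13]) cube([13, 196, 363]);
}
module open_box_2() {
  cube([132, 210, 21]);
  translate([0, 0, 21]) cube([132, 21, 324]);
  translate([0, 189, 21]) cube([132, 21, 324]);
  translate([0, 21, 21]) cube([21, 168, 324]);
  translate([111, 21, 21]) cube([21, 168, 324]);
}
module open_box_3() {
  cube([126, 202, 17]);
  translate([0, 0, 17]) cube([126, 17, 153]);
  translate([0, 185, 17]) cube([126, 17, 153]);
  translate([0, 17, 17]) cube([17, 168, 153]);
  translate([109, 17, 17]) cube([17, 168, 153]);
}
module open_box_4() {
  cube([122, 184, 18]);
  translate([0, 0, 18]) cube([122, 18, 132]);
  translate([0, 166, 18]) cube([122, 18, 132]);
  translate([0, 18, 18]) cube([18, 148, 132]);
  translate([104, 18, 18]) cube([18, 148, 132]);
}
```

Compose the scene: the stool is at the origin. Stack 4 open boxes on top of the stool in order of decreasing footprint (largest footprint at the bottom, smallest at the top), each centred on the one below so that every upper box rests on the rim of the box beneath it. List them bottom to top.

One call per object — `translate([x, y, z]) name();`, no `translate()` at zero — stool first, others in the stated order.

stool();
translate([85, 59, 440]) open_box();
translate([88, 65, 816]) open_box_2();
translate([91, 69, 1161]) open_box_3();
translate([93, 78, 1331]) open_box_4();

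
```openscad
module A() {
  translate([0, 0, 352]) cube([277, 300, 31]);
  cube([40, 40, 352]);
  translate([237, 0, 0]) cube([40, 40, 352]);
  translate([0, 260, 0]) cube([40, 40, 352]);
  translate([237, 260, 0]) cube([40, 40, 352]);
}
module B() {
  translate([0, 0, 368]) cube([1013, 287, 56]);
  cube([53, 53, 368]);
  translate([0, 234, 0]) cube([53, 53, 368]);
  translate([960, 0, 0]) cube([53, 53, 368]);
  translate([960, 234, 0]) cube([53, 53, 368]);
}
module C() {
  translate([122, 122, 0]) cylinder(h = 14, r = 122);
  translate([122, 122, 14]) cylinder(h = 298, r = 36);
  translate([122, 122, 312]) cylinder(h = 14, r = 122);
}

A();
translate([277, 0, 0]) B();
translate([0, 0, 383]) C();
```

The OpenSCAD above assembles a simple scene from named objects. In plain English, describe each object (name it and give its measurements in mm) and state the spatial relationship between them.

A is a four-legged stool. The seat is 277×300 mm, 31 mm thick, top at z = 383 mm. It stands on four square legs, each 40×40 mm in cross-section, from z = 0 to the seat underside, each flush with a corner of the seat.

B is a bench: a 1013×287 mm seat slab, 56 mm thick, top at z = 424 mm, on four 53×53 mm square legs flush with the seat corners and standing on z = 0.

C is a spool: two coaxial disc flanges of radius 122 mm and thickness 14 mm, joined by a core cylinder of radius 36 mm and height 298 mm. The lower flange rests on z = 0 and the three cylinders share a vertical axis.

The bench is against the stool's +x side, with their −y faces flush. The spool is on top of the stool.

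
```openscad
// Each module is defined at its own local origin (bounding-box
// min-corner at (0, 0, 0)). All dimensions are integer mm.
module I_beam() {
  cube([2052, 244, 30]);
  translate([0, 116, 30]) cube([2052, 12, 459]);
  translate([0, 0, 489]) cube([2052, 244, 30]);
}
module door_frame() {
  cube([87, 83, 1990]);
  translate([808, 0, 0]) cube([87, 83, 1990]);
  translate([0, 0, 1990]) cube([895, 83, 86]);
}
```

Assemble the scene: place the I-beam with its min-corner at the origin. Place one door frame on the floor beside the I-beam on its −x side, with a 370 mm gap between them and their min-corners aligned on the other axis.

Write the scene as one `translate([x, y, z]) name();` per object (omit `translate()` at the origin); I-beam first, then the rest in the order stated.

I_beam();
translate([-1265, 0, 0]) door_frame();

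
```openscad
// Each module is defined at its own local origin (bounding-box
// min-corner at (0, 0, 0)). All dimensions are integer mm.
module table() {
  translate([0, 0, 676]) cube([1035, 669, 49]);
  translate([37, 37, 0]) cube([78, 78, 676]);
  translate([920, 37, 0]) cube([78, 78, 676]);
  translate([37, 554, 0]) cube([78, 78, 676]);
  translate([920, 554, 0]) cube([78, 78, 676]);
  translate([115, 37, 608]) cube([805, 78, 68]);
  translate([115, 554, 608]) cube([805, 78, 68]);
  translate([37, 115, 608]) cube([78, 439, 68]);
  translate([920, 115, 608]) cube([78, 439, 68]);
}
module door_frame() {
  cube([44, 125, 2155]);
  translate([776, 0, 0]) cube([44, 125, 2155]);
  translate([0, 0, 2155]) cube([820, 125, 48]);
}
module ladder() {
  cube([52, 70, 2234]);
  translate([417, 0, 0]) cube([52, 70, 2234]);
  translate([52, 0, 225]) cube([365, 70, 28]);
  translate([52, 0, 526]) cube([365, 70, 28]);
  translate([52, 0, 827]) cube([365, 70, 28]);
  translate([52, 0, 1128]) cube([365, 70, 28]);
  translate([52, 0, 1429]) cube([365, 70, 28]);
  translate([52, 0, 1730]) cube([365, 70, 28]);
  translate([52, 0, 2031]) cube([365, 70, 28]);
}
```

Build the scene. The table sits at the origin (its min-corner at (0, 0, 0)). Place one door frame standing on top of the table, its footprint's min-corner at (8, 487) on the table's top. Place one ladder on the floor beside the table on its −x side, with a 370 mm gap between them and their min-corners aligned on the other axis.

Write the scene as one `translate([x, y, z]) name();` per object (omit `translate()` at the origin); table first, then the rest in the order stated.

table();
translate([8, 487, 725]) door_frame();
translate([-839, 0, 0]) ladder();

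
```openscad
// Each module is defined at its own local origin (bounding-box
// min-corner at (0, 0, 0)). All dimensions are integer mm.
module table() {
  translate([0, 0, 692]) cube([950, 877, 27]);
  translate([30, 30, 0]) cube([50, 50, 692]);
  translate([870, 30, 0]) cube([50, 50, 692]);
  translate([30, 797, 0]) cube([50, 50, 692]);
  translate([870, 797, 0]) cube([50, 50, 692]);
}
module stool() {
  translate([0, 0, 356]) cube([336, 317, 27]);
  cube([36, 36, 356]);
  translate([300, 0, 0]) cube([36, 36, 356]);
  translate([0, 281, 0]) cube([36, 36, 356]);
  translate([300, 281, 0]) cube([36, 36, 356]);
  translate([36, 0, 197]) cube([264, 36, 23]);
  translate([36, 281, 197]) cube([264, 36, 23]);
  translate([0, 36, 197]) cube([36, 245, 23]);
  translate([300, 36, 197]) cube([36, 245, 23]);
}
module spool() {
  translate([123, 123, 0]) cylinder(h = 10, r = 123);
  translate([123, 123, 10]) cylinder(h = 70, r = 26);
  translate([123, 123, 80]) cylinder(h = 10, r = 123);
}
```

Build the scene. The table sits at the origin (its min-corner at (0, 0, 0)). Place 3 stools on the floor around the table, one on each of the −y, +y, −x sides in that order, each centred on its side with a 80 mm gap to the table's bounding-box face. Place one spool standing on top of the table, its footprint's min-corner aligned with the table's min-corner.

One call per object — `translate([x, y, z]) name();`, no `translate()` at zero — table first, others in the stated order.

table();
translate([307, -397, 0]) stool();
translate([307, 957, 0]) stool();
translate([-416, 280, 0]) stool();
translate([0, 0, 719]) spool();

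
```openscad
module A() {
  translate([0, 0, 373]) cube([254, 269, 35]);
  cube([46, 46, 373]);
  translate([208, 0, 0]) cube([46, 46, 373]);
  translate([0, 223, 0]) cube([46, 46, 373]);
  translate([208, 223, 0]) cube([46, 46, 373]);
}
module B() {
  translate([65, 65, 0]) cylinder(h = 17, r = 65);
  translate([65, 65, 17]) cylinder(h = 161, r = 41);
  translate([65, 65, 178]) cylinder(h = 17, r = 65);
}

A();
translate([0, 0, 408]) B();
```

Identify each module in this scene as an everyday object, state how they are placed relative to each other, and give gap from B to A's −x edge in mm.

The spool's min-x is at 0; the stool's min-x is 0; gap = 0 mm.

A is a stool. B is a spool. The spool is on top of the stool. The gap from the spool to the stool's −x edge is 0 mm.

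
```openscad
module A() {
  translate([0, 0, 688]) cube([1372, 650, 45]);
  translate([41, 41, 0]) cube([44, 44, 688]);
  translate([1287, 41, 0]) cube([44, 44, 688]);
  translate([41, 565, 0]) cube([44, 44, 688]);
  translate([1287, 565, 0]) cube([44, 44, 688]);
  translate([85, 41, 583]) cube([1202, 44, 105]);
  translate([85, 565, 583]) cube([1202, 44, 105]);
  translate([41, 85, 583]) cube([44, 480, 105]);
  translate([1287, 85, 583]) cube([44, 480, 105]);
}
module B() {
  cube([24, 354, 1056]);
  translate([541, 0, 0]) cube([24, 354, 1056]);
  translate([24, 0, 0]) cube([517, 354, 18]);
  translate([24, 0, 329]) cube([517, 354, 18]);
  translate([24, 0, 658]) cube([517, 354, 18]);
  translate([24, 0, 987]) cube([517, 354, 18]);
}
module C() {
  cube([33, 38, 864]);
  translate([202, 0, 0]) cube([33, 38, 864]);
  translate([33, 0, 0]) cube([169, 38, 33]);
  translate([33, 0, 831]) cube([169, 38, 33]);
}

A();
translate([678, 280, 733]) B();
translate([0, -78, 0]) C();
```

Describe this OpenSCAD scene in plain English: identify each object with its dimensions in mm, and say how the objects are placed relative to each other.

A is a table: top 1372 mm (x) × 650 mm (y), 45 mm thick, upper face at z = 733 mm, on four 44×44 mm square legs, each inset 41 mm from the nearest pair of top edges, running from z = 0 to the bottom of the top. Four apron rails, 44 mm thick and 105 mm tall, run between adjacent legs with their top edges flush with the underside of the top and their outer faces flush with the legs' outer faces.

B is an open bookshelf. Two side panels, each 24 mm thick, 354 mm deep and 1056 mm tall, stand 565 mm apart (outside-to-outside). Between them sit 4 shelves, each 18 mm thick and 354 mm deep, spanning the full gap between the sides. The bottom shelf rests on the floor (its underside at z = 0) and the clear gap between one shelf's top and the next shelf's underside is 311 mm.

C is a rectangular picture frame lying in the x–z plane (depth along y). The opening is 169 mm wide (x) by 798 mm tall (z), surrounded by a border 33 mm wide on all four sides. The frame is 38 mm deep and is made of two full-height vertical stiles with two horizontal rails fitted between them.

The bookshelf is on top of the table. The picture frame is on the floor beside the table on its −y side.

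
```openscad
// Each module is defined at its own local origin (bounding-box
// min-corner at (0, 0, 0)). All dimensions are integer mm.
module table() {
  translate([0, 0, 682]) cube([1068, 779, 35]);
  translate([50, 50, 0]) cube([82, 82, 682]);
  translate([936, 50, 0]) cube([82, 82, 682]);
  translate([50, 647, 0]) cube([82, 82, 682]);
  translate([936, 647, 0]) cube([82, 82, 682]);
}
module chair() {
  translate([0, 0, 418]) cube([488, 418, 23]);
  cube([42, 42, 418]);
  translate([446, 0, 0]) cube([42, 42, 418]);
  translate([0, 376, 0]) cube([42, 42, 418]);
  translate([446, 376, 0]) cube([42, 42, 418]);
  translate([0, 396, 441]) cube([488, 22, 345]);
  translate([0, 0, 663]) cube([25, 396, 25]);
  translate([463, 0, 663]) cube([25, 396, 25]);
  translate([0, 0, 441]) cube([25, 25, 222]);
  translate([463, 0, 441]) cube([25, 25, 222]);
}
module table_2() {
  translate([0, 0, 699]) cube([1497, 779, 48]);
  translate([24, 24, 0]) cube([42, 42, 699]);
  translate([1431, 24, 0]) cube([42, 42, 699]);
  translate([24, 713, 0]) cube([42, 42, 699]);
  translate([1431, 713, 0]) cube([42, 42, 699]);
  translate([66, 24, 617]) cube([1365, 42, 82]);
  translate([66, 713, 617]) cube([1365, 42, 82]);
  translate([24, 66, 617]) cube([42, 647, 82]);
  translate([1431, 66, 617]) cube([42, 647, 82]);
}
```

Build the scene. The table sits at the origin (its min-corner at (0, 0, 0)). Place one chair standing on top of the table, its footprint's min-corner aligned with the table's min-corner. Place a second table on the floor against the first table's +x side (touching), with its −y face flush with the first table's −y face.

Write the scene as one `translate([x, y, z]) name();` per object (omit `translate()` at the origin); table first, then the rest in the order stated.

table();
translate([0, 0, 717]) chair();
translate([1068, 0, 0]) table_2();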